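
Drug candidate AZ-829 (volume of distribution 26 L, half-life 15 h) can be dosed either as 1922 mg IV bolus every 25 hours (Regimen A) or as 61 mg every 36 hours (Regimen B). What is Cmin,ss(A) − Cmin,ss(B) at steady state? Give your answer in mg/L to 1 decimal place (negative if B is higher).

Regimen A: f = (1/2)^(25/15) ≈ 0.3150; Cmin,ss = (1922/26)·f/(1−f) ≈ 33.994 mg/L.
Regimen B: f = (1/2)^(36/15) ≈ 0.1895; Cmin,ss = (61/26)·f/(1−f) ≈ 0.549 mg/L.
Difference ≈ 33.994 − 0.549 ≈ 33.445 mg/L.

33.4 mg/L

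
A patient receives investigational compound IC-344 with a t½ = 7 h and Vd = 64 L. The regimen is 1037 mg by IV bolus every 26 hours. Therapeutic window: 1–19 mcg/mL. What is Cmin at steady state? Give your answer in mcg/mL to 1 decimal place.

k = ln2/t½ = ln2/7 ≈ 0.099021 h⁻¹; fraction remaining f = e^(−kτ) = e^(−0.099021×26) ≈ 0.0762.
Accumulation ratio R = 1/(1 − f) ≈ 1/0.9238 ≈ 1.0825.
Single-dose peak C₀ = D/Vd = 1037/64 ≈ 16.203 mcg/mL.
Cmax,ss = C₀/(1 − f) ≈ 16.203/0.9238 ≈ 17.540 mcg/mL.
Steady-state trough Cmin,ss = Cmax,ss·f ≈ 17.540 × 0.0762 ≈ 1.337 mcg/mL.
Trough 1.3 mcg/mL vs MEC 1 mcg/mL: adequate.

1.3 mcg/mL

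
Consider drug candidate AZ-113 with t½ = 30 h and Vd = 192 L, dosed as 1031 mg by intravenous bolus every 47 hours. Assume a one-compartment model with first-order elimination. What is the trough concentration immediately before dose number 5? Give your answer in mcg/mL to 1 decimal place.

f = (1/2)^(τ/t½) = (1/2)^(47/30) ≈ 0.3376.
C₀ = D/Vd = 1031/192 ≈ 5.370 mcg/mL.
Before the 5th dose, 4 doses have been given. Superposition: Cmin = C₀·(f + f² + … + f^4).
≈ 5.370 × (0.3376 + 0.1140 + 0.0385 + 0.0130) ≈ 5.370 × 0.5031 ≈ 2.702 mcg/mL.

2.7 mcg/mL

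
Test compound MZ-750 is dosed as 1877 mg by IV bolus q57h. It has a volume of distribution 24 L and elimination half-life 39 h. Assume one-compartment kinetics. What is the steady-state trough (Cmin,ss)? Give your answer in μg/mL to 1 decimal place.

k = ln2/t½ = ln2/39 ≈ 0.017773 h⁻¹; fraction remaining f = e^(−kτ) = e^(−0.017773×57) ≈ 0.3631.
At steady state, accumulation factor R = 1/(1 − e^(−kτ)) ≈ 1.5701.
Single-dose peak C₀ = D/Vd = 1877/24 ≈ 78.208 μg/mL.
Steady-state peak Cmax,ss = C₀·R ≈ 78.208 × 1.5701 ≈ 122.794 μg/mL.
Steady-state trough Cmin,ss = Cmax,ss·f ≈ 122.794 × 0.3631 ≈ 44.587 μg/mL.

44.6 μg/mL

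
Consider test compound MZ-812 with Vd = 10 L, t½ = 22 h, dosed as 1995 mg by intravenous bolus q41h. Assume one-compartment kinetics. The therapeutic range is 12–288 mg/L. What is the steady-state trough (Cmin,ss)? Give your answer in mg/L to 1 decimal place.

75.6 mg/L

τ/t½ = 41/22 ≈ 1.8636, so fraction remaining f = (1/2)^(41/22) ≈ 0.2748.
Accumulation ratio R = 1/(1 − f) ≈ 1/0.7252 ≈ 1.3789.
Single-dose peak C₀ = D/Vd = 1995/10 ≈ 199.500 mg/L.
Steady-state peak Cmax,ss = C₀·R ≈ 199.500 × 1.3789 ≈ 275.091 mg/L.
Steady-state trough Cmin,ss = Cmax,ss·f ≈ 275.091 × 0.2748 ≈ 75.595 mg/L.
Trough 75.6 mg/L vs MEC 12 mg/L: adequate.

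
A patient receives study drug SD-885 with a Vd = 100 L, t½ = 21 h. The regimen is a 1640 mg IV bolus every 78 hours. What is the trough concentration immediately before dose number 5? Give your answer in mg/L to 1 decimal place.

1.4 mg/L

f = (1/2)^(τ/t½) = (1/2)^(78/21) ≈ 0.0762.
C₀ = D/Vd = 1640/100 ≈ 16.400 mg/L.
Before the 5th dose, 4 doses have been given. Superposition: Cmin = C₀·(f + f² + … + f^4).
≈ 16.400 × (0.0762 + 0.0058 + 0.0004 + 0.0000) ≈ 16.400 × 0.0824 ≈ 1.351 mg/L.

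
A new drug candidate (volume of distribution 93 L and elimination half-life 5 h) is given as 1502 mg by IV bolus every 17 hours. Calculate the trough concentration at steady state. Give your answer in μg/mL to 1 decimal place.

1.7 μg/mL

τ/t½ = 17/5 ≈ 3.4, so fraction remaining f = (1/2)^(17/5) ≈ 0.0947.
Single-dose peak C₀ = D/Vd = 1502/93 ≈ 16.151 μg/mL.
Steady-state trough Cmin,ss = C₀·f/(1−f) ≈ 16.151 × 0.0947/0.9053 ≈ 1.689 μg/mL.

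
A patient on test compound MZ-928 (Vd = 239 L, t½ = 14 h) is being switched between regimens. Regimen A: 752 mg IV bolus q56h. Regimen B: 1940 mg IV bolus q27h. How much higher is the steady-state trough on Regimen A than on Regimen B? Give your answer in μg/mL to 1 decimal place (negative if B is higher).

Regimen A: f = (1/2)^(56/14) ≈ 0.0625; Cmin,ss = (752/239)·f/(1−f) ≈ 0.210 μg/mL.
Regimen B: f = (1/2)^(27/14) ≈ 0.2627; Cmin,ss = (1940/239)·f/(1−f) ≈ 2.892 μg/mL.
Difference ≈ 0.210 − 2.892 ≈ -2.682 μg/mL.

-2.7 μg/mL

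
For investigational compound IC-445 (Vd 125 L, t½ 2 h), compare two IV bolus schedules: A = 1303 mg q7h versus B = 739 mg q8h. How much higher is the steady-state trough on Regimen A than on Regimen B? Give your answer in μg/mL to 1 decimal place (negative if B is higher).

Regimen A: f = (1/2)^(7/2) ≈ 0.0884; Cmin,ss = (1303/125)·f/(1−f) ≈ 1.011 μg/mL.
Regimen B: f = (1/2)^(8/2) ≈ 0.0625; Cmin,ss = (739/125)·f/(1−f) ≈ 0.394 μg/mL.
Difference ≈ 1.011 − 0.394 ≈ 0.617 μg/mL.

0.6 μg/mL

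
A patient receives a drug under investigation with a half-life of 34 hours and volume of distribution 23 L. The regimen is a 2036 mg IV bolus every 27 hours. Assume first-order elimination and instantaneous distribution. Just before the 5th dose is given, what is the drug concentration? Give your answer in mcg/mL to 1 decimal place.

f = (1/2)^(τ/t½) = (1/2)^(27/34) ≈ 0.5767.
C₀ = D/Vd = 2036/23 ≈ 88.522 mcg/mL.
Before the 5th dose, 4 doses have been given. Superposition: Cmin = C₀·(f + f² + … + f^4).
≈ 88.522 × (0.5767 + 0.3326 + 0.1918 + 0.1106) ≈ 88.522 × 1.2117 ≈ 107.262 mcg/mL.

107.3 mcg/mL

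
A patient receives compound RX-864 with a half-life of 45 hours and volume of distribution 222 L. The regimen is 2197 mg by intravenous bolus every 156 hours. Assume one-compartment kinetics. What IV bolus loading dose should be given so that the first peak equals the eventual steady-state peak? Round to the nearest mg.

2415 mg

f = (1/2)^(156/45) ≈ 0.090454; accumulation ratio R = 1/(1−f) ≈ 1.09945.
Loading dose to hit Cmax,ss on first dose: D_load = D_maint·R ≈ 2197 × 1.09945 ≈ 2415.49 mg.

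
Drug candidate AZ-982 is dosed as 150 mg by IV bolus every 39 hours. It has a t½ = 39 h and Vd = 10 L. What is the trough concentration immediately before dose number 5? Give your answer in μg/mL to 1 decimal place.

14.1 μg/mL

f = (1/2)^(τ/t½) = (1/2)^(39/39) ≈ 0.5000.
C₀ = D/Vd = 150/10 ≈ 15.000 μg/mL.
Before the 5th dose, 4 doses have been given. Superposition: Cmin = C₀·(f + f² + … + f^4).
≈ 15.000 × (0.5000 + 0.2500 + 0.1250 + 0.0625) ≈ 15.000 × 0.9375 ≈ 14.062 μg/mL.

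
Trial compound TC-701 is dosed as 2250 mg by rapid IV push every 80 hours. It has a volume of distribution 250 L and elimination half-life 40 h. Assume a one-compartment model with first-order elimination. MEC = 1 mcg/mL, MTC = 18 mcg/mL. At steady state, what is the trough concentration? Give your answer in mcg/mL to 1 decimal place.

The dosing interval is 2 half-lives, so f = 2^(−2) = 0.25.
Accumulation ratio R = 1/(1 − f) = 1/0.75 = 4/3.
Single-dose peak C₀ = D/Vd = 2250/250 = 9 mcg/mL.
Steady-state peak Cmax,ss = C₀·R = 9 × 4/3 ≈ 12.000 mcg/mL.
Steady-state trough Cmin,ss = Cmax,ss·f ≈ 12.000 × 0.25 ≈ 3.000 mcg/mL.
Trough 3.0 mcg/mL vs MEC 1 mcg/mL: adequate.

3.0 mcg/mL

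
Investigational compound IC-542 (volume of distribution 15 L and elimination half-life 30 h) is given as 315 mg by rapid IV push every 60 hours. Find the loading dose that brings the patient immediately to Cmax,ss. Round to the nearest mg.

f = (1/2)^(60/30) ≈ 0.250000; accumulation ratio R = 1/(1−f) ≈ 1.33333.
Loading dose to hit Cmax,ss on first dose: D_load = D_maint·R ≈ 315 × 1.33333 ≈ 420.00 mg.

420 mg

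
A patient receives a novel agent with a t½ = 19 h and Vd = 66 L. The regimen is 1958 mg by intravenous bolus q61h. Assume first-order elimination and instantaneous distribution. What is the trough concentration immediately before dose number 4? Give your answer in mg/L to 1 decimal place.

f = (1/2)^(τ/t½) = (1/2)^(61/19) ≈ 0.1080.
C₀ = D/Vd = 1958/66 ≈ 29.667 mg/L.
Before the 4th dose, 3 doses have been given. Superposition: Cmin = C₀·(f + f² + … + f^3).
≈ 29.667 × (0.1080 + 0.0117 + 0.0013) ≈ 29.667 × 0.1210 ≈ 3.590 mg/L.

3.6 mg/L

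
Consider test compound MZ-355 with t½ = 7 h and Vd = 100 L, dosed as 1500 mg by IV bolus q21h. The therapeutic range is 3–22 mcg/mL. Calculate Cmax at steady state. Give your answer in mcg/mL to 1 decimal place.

The dosing interval is 3 half-lives, so f = 2^(−3) = 0.125.
Accumulation ratio R = 1/(1 − f) = 1/0.875 = 8/7.
Single-dose peak C₀ = D/Vd = 1500/100 = 15 mcg/mL.
Steady-state peak Cmax,ss = C₀·R = 15 × 8/7 ≈ 17.143 mcg/mL.
Peak 17.1 mcg/mL vs MTC 22 mcg/mL: below toxic threshold.

17.1 mcg/mL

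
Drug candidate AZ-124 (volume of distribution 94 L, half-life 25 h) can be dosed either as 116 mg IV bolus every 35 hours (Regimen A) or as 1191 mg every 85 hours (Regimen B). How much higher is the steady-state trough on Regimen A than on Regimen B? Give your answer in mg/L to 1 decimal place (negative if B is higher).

-0.6 mg/L

Regimen A: f = (1/2)^(35/25) ≈ 0.3789; Cmin,ss = (116/94)·f/(1−f) ≈ 0.753 mg/L.
Regimen B: f = (1/2)^(85/25) ≈ 0.0947; Cmin,ss = (1191/94)·f/(1−f) ≈ 1.325 mg/L.
Difference ≈ 0.753 − 1.325 ≈ -0.572 mg/L.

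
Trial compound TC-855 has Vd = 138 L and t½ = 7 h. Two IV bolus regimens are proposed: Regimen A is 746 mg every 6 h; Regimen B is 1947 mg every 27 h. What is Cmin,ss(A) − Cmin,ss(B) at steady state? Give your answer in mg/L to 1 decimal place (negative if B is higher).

5.6 mg/L

Regimen A: f = (1/2)^(6/7) ≈ 0.5520; Cmin,ss = (746/138)·f/(1−f) ≈ 6.661 mg/L.
Regimen B: f = (1/2)^(27/7) ≈ 0.0690; Cmin,ss = (1947/138)·f/(1−f) ≈ 1.046 mg/L.
Difference ≈ 6.661 − 1.046 ≈ 5.615 mg/L.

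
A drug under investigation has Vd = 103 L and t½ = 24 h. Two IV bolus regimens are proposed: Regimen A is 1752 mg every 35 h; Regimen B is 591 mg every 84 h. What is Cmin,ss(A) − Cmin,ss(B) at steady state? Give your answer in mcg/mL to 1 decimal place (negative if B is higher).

Regimen A: f = (1/2)^(35/24) ≈ 0.3639; Cmin,ss = (1752/103)·f/(1−f) ≈ 9.731 mcg/mL.
Regimen B: f = (1/2)^(84/24) ≈ 0.0884; Cmin,ss = (591/103)·f/(1−f) ≈ 0.556 mcg/mL.
Difference ≈ 9.731 − 0.556 ≈ 9.175 mcg/mL.

9.2 mcg/mL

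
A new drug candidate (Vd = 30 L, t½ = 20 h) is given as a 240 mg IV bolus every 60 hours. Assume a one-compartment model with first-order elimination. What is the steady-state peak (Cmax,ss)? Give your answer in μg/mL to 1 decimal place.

The dosing interval is 3 half-lives, so f = 2^(−3) = 0.125.
At steady state, R = 1/(1 − 0.125) = 8/7.
Single-dose peak C₀ = D/Vd = 240/30 = 8 μg/mL.
Steady-state peak Cmax,ss = C₀·R = 8 × 8/7 ≈ 9.143 μg/mL.

9.1 μg/mL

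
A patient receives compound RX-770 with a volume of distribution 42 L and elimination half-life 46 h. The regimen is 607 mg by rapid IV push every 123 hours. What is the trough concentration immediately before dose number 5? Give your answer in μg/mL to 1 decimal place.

f = (1/2)^(τ/t½) = (1/2)^(123/46) ≈ 0.1567.
C₀ = D/Vd = 607/42 ≈ 14.452 μg/mL.
Before the 5th dose, 4 doses have been given. Superposition: Cmin = C₀·(f + f² + … + f^4).
≈ 14.452 × (0.1567 + 0.0246 + 0.0038 + 0.0006) ≈ 14.452 × 0.1857 ≈ 2.684 μg/mL.

2.7 μg/mL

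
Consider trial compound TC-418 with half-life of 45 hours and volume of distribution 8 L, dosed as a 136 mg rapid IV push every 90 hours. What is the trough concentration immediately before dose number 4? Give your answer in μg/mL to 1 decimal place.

5.6 μg/mL

f = (1/2)^(τ/t½) = (1/2)^(90/45) ≈ 0.2500.
C₀ = D/Vd = 136/8 ≈ 17.000 μg/mL.
Before the 4th dose, 3 doses have been given. Superposition: Cmin = C₀·(f + f² + … + f^3).
≈ 17.000 × (0.2500 + 0.0625 + 0.0156) ≈ 17.000 × 0.3281 ≈ 5.578 μg/mL.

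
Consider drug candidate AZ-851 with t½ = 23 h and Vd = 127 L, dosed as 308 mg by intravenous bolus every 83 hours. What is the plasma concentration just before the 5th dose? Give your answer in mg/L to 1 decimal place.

0.2 mg/L

f = (1/2)^(τ/t½) = (1/2)^(83/23) ≈ 0.0820.
C₀ = D/Vd = 308/127 ≈ 2.425 mg/L.
Before the 5th dose, 4 doses have been given. Superposition: Cmin = C₀·(f + f² + … + f^4).
≈ 2.425 × (0.0820 + 0.0067 + 0.0006 + 0.0000) ≈ 2.425 × 0.0893 ≈ 0.217 mg/L.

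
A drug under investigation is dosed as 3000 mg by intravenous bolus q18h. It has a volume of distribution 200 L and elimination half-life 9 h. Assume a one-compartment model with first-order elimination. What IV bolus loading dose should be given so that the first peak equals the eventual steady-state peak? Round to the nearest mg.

4000 mg

f = (1/2)^(18/9) ≈ 0.250000; accumulation ratio R = 1/(1−f) ≈ 1.33333.
Loading dose to hit Cmax,ss on first dose: D_load = D_maint·R ≈ 3000 × 1.33333 ≈ 3999.99 mg.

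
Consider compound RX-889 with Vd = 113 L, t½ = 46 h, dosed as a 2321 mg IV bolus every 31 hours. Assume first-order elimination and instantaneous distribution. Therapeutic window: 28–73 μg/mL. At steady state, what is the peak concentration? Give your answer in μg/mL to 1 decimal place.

k = ln2/t½ = ln2/46 ≈ 0.015068 h⁻¹; fraction remaining f = e^(−kτ) = e^(−0.015068×31) ≈ 0.6268.
At steady state, accumulation factor R = 1/(1 − e^(−kτ)) ≈ 2.6795.
Single-dose peak C₀ = D/Vd = 2321/113 ≈ 20.540 μg/mL.
Steady-state peak Cmax,ss = C₀·R ≈ 20.540 × 2.6795 ≈ 55.037 μg/mL.
Peak 55.0 μg/mL vs MTC 73 μg/mL: below toxic threshold.

55.0 μg/mL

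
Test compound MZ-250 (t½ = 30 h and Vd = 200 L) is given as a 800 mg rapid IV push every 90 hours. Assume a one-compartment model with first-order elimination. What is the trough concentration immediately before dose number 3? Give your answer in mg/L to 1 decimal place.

f = (1/2)^(τ/t½) = (1/2)^(90/30) ≈ 0.1250.
C₀ = D/Vd = 800/200 ≈ 4.000 mg/L.
Before the 3rd dose, 2 doses have been given. Superposition: Cmin = C₀·(f + f²).
≈ 4.000 × (0.1250 + 0.0156) ≈ 4.000 × 0.1406 ≈ 0.562 mg/L.

0.6 mg/L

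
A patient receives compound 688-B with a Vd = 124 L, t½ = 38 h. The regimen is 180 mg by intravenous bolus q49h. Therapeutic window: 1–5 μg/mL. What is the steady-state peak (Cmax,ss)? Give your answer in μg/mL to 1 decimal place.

2.5 μg/mL

τ/t½ = 49/38 ≈ 1.2895, so fraction remaining f = (1/2)^(49/38) ≈ 0.4091.
Accumulation ratio R = 1/(1 − f) ≈ 1/0.5909 ≈ 1.6923.
Single-dose peak C₀ = D/Vd = 180/124 ≈ 1.452 μg/mL.
Steady-state peak Cmax,ss = C₀·R ≈ 1.452 × 1.6923 ≈ 2.457 μg/mL.
Peak 2.5 μg/mL vs MTC 5 μg/mL: below toxic threshold.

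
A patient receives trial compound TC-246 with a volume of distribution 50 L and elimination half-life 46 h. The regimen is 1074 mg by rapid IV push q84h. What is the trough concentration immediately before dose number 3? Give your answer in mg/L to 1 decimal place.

7.8 mg/L

f = (1/2)^(τ/t½) = (1/2)^(84/46) ≈ 0.2820.
C₀ = D/Vd = 1074/50 ≈ 21.480 mg/L.
Before the 3rd dose, 2 doses have been given. Superposition: Cmin = C₀·(f + f²).
≈ 21.480 × (0.2820 + 0.0795) ≈ 21.480 × 0.3615 ≈ 7.765 mg/L.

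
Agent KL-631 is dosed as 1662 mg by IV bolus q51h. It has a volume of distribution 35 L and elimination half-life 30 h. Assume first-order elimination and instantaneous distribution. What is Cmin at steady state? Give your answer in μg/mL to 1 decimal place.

Over one 51-h interval, 51/30 ≈ 1.7 half-lives elapse, leaving f ≈ 0.3078 of each dose.
Single-dose peak C₀ = D/Vd = 1662/35 ≈ 47.486 μg/mL.
Steady-state trough Cmin,ss = C₀·f/(1−f) ≈ 47.486 × 0.3078/0.6922 ≈ 21.116 μg/mL.

21.1 μg/mL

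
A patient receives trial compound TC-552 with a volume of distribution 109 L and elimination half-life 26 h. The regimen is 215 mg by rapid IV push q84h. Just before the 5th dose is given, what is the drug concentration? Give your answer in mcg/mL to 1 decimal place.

f = (1/2)^(τ/t½) = (1/2)^(84/26) ≈ 0.1065.
C₀ = D/Vd = 215/109 ≈ 1.972 mcg/mL.
Before the 5th dose, 4 doses have been given. Superposition: Cmin = C₀·(f + f² + … + f^4).
≈ 1.972 × (0.1065 + 0.0113 + 0.0012 + 0.0001) ≈ 1.972 × 0.1191 ≈ 0.235 mcg/mL.

0.2 mcg/mL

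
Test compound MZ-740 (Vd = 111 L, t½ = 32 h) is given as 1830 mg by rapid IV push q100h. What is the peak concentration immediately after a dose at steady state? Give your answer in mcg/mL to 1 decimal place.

18.6 mcg/mL

τ/t½ = 100/32 ≈ 3.125, so fraction remaining f = (1/2)^(100/32) ≈ 0.1146.
Accumulation ratio R = 1/(1 − f) ≈ 1/0.8854 ≈ 1.1294.
Single-dose peak C₀ = D/Vd = 1830/111 ≈ 16.486 mcg/mL.
Steady-state peak Cmax,ss = C₀·R ≈ 16.486 × 1.1294 ≈ 18.619 mcg/mL.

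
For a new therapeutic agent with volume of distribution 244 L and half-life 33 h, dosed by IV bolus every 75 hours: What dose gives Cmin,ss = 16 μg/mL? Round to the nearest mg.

τ/t½ = 75/33 ≈ 2.2727, so f = (1/2)^(75/33) ≈ 0.206938.
Cmin,ss = (D/Vd)·f/(1−f), so D = Cmin,ss·Vd·(1−f)/f.
D = 16 × 244 × (1−f)/f ≈ 16 × 244 × 3.83237 ≈ 14961.57 mg.

14962 mg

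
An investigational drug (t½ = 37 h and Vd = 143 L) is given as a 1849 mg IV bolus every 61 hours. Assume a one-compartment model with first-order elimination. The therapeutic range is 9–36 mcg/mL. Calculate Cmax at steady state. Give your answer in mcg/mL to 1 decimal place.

Over one 61-h interval, 61/37 ≈ 1.6486 half-lives elapse, leaving f ≈ 0.3189 of each dose.
At steady state, accumulation factor R = 1/(1 − e^(−kτ)) ≈ 1.4682.
Single-dose peak C₀ = D/Vd = 1849/143 ≈ 12.930 mcg/mL.
Steady-state peak Cmax,ss = C₀·R ≈ 12.930 × 1.4682 ≈ 18.984 mcg/mL.
Peak 19.0 mcg/mL vs MTC 36 mcg/mL: below toxic threshold.

19.0 mcg/mL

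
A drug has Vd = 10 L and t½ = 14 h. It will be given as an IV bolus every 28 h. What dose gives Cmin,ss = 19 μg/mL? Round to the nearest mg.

570 mg

τ/t½ = 28/14 ≈ 2, so f = (1/2)^(28/14) ≈ 0.250000.
Cmin,ss = (D/Vd)·f/(1−f), so D = Cmin,ss·Vd·(1−f)/f.
D = 19 × 10 × (1−f)/f ≈ 19 × 10 × 3.00000 ≈ 570.00 mg.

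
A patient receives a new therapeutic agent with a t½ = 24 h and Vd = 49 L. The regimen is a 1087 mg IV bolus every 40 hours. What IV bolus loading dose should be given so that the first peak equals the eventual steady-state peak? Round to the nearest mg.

f = (1/2)^(40/24) ≈ 0.314980; accumulation ratio R = 1/(1−f) ≈ 1.45981.
Loading dose to hit Cmax,ss on first dose: D_load = D_maint·R ≈ 1087 × 1.45981 ≈ 1586.81 mg.

1587 mg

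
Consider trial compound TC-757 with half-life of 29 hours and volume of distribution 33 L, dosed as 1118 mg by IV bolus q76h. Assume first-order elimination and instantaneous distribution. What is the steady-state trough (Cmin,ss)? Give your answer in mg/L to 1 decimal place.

6.6 mg/L

τ/t½ = 76/29 ≈ 2.6207, so fraction remaining f = (1/2)^(76/29) ≈ 0.1626.
Each bolus raises the concentration by D/Vd = 1118/33 ≈ 33.879 mg/L.
Steady-state trough Cmin,ss = C₀·f/(1−f) ≈ 33.879 × 0.1626/0.8374 ≈ 6.578 mg/L.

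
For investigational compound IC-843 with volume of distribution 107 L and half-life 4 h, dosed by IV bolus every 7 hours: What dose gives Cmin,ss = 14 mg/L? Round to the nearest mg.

3541 mg

τ/t½ = 7/4 ≈ 1.75, so f = (1/2)^(7/4) ≈ 0.297302.
Cmin,ss = (D/Vd)·f/(1−f), so D = Cmin,ss·Vd·(1−f)/f.
D = 14 × 107 × (1−f)/f ≈ 14 × 107 × 2.36358 ≈ 3540.64 mg.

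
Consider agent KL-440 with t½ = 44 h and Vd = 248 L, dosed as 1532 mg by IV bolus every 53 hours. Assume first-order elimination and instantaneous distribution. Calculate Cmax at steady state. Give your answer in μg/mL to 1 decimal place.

10.9 μg/mL

τ/t½ = 53/44 ≈ 1.2045, so fraction remaining f = (1/2)^(53/44) ≈ 0.4339.
Accumulation ratio R = 1/(1 − f) ≈ 1/0.5661 ≈ 1.7665.
Each bolus raises the concentration by D/Vd = 1532/248 ≈ 6.177 μg/mL.
Steady-state peak Cmax,ss = C₀·R ≈ 6.177 × 1.7665 ≈ 10.912 μg/mL.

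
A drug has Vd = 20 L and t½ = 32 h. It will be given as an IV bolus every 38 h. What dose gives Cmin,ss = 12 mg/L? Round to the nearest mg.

τ/t½ = 38/32 ≈ 1.1875, so f = (1/2)^(38/32) ≈ 0.439063.
Cmin,ss = (D/Vd)·f/(1−f), so D = Cmin,ss·Vd·(1−f)/f.
D = 12 × 20 × (1−f)/f ≈ 12 × 20 × 1.27758 ≈ 306.62 mg.

307 mg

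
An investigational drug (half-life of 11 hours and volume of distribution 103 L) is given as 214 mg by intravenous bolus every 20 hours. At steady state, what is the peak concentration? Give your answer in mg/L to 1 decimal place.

2.9 mg/L

Over one 20-h interval, 20/11 ≈ 1.8182 half-lives elapse, leaving f ≈ 0.2836 of each dose.
At steady state, accumulation factor R = 1/(1 − e^(−kτ)) ≈ 1.3959.
Each bolus raises the concentration by D/Vd = 214/103 ≈ 2.078 mg/L.
Steady-state peak Cmax,ss = C₀·R ≈ 2.078 × 1.3959 ≈ 2.901 mg/L.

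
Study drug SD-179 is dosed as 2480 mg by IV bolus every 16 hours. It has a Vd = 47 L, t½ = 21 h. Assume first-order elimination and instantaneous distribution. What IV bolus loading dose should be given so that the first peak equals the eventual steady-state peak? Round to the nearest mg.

6045 mg

f = (1/2)^(16/21) ≈ 0.589717; accumulation ratio R = 1/(1−f) ≈ 2.43734.
Loading dose to hit Cmax,ss on first dose: D_load = D_maint·R ≈ 2480 × 2.43734 ≈ 6044.60 mg.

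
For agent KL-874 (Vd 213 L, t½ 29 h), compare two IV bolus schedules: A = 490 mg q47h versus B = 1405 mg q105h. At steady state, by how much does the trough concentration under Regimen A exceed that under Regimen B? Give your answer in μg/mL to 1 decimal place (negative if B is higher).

0.5 μg/mL

Regimen A: f = (1/2)^(47/29) ≈ 0.3252; Cmin,ss = (490/213)·f/(1−f) ≈ 1.109 μg/mL.
Regimen B: f = (1/2)^(105/29) ≈ 0.0813; Cmin,ss = (1405/213)·f/(1−f) ≈ 0.584 μg/mL.
Difference ≈ 1.109 − 0.584 ≈ 0.525 μg/mL.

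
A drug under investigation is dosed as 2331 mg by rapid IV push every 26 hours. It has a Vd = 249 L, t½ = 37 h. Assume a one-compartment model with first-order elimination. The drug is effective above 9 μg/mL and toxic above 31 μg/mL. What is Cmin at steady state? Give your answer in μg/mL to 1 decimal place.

Over one 26-h interval, 26/37 ≈ 0.7027 half-lives elapse, leaving f ≈ 0.6144 of each dose.
Accumulation ratio R = 1/(1 − f) ≈ 1/0.3856 ≈ 2.5934.
Each bolus raises the concentration by D/Vd = 2331/249 ≈ 9.361 μg/mL.
Steady-state peak Cmax,ss = C₀·R ≈ 9.361 × 2.5934 ≈ 24.277 μg/mL.
Steady-state trough Cmin,ss = Cmax,ss·f ≈ 24.277 × 0.6144 ≈ 14.916 μg/mL.
Trough 14.9 μg/mL vs MEC 9 μg/mL: adequate.

14.9 μg/mL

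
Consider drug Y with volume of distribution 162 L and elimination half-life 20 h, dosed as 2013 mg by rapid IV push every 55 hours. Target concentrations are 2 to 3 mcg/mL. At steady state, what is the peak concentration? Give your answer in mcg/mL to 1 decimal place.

τ/t½ = 55/20 ≈ 2.75, so fraction remaining f = (1/2)^(55/20) ≈ 0.1487.
At steady state, accumulation factor R = 1/(1 − e^(−kτ)) ≈ 1.1747.
Single-dose peak C₀ = D/Vd = 2013/162 ≈ 12.426 mcg/mL.
Cmax,ss = C₀/(1 − f) ≈ 12.426/0.8513 ≈ 14.596 mcg/mL.
Peak 14.6 mcg/mL vs MTC 3 mcg/mL: exceeds toxic threshold.

14.6 mcg/mL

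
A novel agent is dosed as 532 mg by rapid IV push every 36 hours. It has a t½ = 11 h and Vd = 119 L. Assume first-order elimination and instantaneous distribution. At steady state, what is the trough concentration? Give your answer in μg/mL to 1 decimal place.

k = ln2/t½ = ln2/11 ≈ 0.063013 h⁻¹; fraction remaining f = e^(−kτ) = e^(−0.063013×36) ≈ 0.1035.
Single-dose peak C₀ = D/Vd = 532/119 ≈ 4.471 μg/mL.
Steady-state trough Cmin,ss = C₀·f/(1−f) ≈ 4.471 × 0.1035/0.8965 ≈ 0.516 μg/mL.

0.5 μg/mL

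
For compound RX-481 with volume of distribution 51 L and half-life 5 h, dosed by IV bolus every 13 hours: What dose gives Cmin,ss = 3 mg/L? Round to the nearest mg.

775 mg

τ/t½ = 13/5 ≈ 2.6, so f = (1/2)^(13/5) ≈ 0.164938.
Cmin,ss = (D/Vd)·f/(1−f), so D = Cmin,ss·Vd·(1−f)/f.
D = 3 × 51 × (1−f)/f ≈ 3 × 51 × 5.06288 ≈ 774.62 mg.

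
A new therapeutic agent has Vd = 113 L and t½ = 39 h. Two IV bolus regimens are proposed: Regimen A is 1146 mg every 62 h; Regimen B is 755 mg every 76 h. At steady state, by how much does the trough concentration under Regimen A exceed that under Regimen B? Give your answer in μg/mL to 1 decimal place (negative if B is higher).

Regimen A: f = (1/2)^(62/39) ≈ 0.3322; Cmin,ss = (1146/113)·f/(1−f) ≈ 5.045 μg/mL.
Regimen B: f = (1/2)^(76/39) ≈ 0.2590; Cmin,ss = (755/113)·f/(1−f) ≈ 2.335 μg/mL.
Difference ≈ 5.045 − 2.335 ≈ 2.710 μg/mL.

2.7 μg/mL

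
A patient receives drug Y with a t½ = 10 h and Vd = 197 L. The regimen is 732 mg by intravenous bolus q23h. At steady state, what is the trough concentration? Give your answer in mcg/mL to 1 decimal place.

τ/t½ = 23/10 ≈ 2.3, so fraction remaining f = (1/2)^(23/10) ≈ 0.2031.
Each bolus raises the concentration by D/Vd = 732/197 ≈ 3.716 mcg/mL.
Steady-state trough Cmin,ss = C₀·f/(1−f) ≈ 3.716 × 0.2031/0.7969 ≈ 0.947 mcg/mL.

0.9 mcg/mL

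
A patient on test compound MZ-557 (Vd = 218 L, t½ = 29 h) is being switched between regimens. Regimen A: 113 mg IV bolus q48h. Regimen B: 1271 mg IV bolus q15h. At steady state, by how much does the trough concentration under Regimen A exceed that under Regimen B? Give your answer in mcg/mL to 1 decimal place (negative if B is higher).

-13.3 mcg/mL

Regimen A: f = (1/2)^(48/29) ≈ 0.3175; Cmin,ss = (113/218)·f/(1−f) ≈ 0.241 mcg/mL.
Regimen B: f = (1/2)^(15/29) ≈ 0.6987; Cmin,ss = (1271/218)·f/(1−f) ≈ 13.520 mcg/mL.
Difference ≈ 0.241 − 13.520 ≈ -13.279 mcg/mL.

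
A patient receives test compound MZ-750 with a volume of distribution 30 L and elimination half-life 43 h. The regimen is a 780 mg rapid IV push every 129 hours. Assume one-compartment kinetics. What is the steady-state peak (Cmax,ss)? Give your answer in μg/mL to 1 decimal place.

The dosing interval is 3 half-lives, so f = 2^(−3) = 0.125.
Accumulation ratio R = 1/(1 − f) = 1/0.875 = 8/7.
Single-dose peak C₀ = D/Vd = 780/30 = 26 μg/mL.
Steady-state peak Cmax,ss = C₀·R = 26 × 8/7 ≈ 29.714 μg/mL.

29.7 μg/mL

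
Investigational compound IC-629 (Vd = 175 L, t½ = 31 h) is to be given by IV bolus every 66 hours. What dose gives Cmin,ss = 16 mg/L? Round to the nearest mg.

9448 mg

τ/t½ = 66/31 ≈ 2.129, so f = (1/2)^(66/31) ≈ 0.228611.
Cmin,ss = (D/Vd)·f/(1−f), so D = Cmin,ss·Vd·(1−f)/f.
D = 16 × 175 × (1−f)/f ≈ 16 × 175 × 3.37424 ≈ 9447.87 mg.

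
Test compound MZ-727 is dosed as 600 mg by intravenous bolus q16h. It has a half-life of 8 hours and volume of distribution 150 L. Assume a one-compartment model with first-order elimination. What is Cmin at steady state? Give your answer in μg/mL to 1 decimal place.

1.3 μg/mL

τ = 16 h = 2 half-lives, so f = (1/2)^2 = 0.25.
At steady state, R = 1/(1 − 0.25) = 4/3.
Single-dose peak C₀ = D/Vd = 600/150 = 4 μg/mL.
Steady-state peak Cmax,ss = C₀·R = 4 × 4/3 ≈ 5.333 μg/mL.
Steady-state trough Cmin,ss = Cmax,ss·f ≈ 5.333 × 0.25 ≈ 1.333 μg/mL.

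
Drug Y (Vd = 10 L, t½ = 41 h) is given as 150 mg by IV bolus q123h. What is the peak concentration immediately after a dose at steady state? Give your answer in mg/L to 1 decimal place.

τ = 123 h = 3 half-lives, so f = (1/2)^3 = 0.125.
Accumulation ratio R = 1/(1 − f) = 1/0.875 = 8/7.
Single-dose peak C₀ = D/Vd = 150/10 = 15 mg/L.
Steady-state peak Cmax,ss = C₀·R = 15 × 8/7 ≈ 17.143 mg/L.

17.1 mg/L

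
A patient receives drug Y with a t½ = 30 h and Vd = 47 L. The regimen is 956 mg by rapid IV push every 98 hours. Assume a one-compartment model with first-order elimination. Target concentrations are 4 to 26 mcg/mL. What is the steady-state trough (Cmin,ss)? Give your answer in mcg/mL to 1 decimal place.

τ/t½ = 98/30 ≈ 3.2667, so fraction remaining f = (1/2)^(98/30) ≈ 0.1039.
Each bolus raises the concentration by D/Vd = 956/47 ≈ 20.340 mcg/mL.
Steady-state trough Cmin,ss = C₀·f/(1−f) ≈ 20.340 × 0.1039/0.8961 ≈ 2.358 mcg/mL.
Trough 2.4 mcg/mL vs MEC 4 mcg/mL: subtherapeutic.

2.4 mcg/mL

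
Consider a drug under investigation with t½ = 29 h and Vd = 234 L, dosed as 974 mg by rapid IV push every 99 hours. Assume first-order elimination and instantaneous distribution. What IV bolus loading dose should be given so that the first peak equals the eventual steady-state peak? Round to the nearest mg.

1075 mg

f = (1/2)^(99/29) ≈ 0.093831; accumulation ratio R = 1/(1−f) ≈ 1.10355.
Loading dose to hit Cmax,ss on first dose: D_load = D_maint·R ≈ 974 × 1.10355 ≈ 1074.86 mg.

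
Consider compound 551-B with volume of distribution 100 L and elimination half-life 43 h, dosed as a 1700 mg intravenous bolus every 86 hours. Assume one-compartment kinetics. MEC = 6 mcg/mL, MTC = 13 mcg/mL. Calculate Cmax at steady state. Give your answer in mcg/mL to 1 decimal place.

22.7 mcg/mL

The dosing interval is 2 half-lives, so f = 2^(−2) = 0.25.
At steady state, R = 1/(1 − 0.25) = 4/3.
Single-dose peak C₀ = D/Vd = 1700/100 = 17 mcg/mL.
Steady-state peak Cmax,ss = C₀·R = 17 × 4/3 ≈ 22.667 mcg/mL.
Peak 22.7 mcg/mL vs MTC 13 mcg/mL: exceeds toxic threshold.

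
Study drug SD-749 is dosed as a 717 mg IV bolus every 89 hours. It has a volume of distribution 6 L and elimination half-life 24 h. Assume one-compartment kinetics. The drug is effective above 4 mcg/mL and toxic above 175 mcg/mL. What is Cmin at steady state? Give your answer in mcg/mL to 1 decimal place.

τ/t½ = 89/24 ≈ 3.7083, so fraction remaining f = (1/2)^(89/24) ≈ 0.0765.
Single-dose peak C₀ = D/Vd = 717/6 ≈ 119.500 mcg/mL.
Steady-state trough Cmin,ss = C₀·f/(1−f) ≈ 119.500 × 0.0765/0.9235 ≈ 9.899 mcg/mL.
Trough 9.9 mcg/mL vs MEC 4 mcg/mL: adequate.

9.9 mcg/mL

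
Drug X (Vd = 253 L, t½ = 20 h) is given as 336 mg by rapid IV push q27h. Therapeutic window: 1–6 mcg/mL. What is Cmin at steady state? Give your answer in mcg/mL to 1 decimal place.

τ/t½ = 27/20 ≈ 1.35, so fraction remaining f = (1/2)^(27/20) ≈ 0.3923.
Accumulation ratio R = 1/(1 − f) ≈ 1/0.6077 ≈ 1.6455.
Single-dose peak C₀ = D/Vd = 336/253 ≈ 1.328 mcg/mL.
Cmax,ss = C₀/(1 − f) ≈ 1.328/0.6077 ≈ 2.185 mcg/mL.
One interval later, Cmin,ss = Cmax,ss·e^(−kτ) ≈ 2.185 × 0.3923 ≈ 0.857 mcg/mL.
Trough 0.9 mcg/mL vs MEC 1 mcg/mL: subtherapeutic.

0.9 mcg/mL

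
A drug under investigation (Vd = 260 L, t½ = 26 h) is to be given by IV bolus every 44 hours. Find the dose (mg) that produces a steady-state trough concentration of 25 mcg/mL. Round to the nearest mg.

14506 mg

τ/t½ = 44/26 ≈ 1.6923, so f = (1/2)^(44/26) ≈ 0.309432.
Cmin,ss = (D/Vd)·f/(1−f), so D = Cmin,ss·Vd·(1−f)/f.
D = 25 × 260 × (1−f)/f ≈ 25 × 260 × 2.23173 ≈ 14506.25 mg.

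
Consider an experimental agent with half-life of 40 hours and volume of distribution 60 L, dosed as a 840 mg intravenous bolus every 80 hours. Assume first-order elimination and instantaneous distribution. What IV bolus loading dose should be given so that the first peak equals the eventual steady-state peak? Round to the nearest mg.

f = (1/2)^(80/40) ≈ 0.250000; accumulation ratio R = 1/(1−f) ≈ 1.33333.
Loading dose to hit Cmax,ss on first dose: D_load = D_maint·R ≈ 840 × 1.33333 ≈ 1120.00 mg.

1120 mg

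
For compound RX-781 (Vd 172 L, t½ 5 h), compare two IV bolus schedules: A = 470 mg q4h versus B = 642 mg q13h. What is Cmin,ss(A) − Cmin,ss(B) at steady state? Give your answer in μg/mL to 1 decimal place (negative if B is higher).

2.9 μg/mL

Regimen A: f = (1/2)^(4/5) ≈ 0.5743; Cmin,ss = (470/172)·f/(1−f) ≈ 3.686 μg/mL.
Regimen B: f = (1/2)^(13/5) ≈ 0.1649; Cmin,ss = (642/172)·f/(1−f) ≈ 0.737 μg/mL.
Difference ≈ 3.686 − 0.737 ≈ 2.949 μg/mL.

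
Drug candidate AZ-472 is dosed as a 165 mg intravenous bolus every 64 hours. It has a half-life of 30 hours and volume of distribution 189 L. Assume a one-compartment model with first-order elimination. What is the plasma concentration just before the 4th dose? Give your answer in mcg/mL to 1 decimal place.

0.3 mcg/mL

f = (1/2)^(τ/t½) = (1/2)^(64/30) ≈ 0.2279.
C₀ = D/Vd = 165/189 ≈ 0.873 mcg/mL.
Before the 4th dose, 3 doses have been given. Superposition: Cmin = C₀·(f + f² + … + f^3).
≈ 0.873 × (0.2279 + 0.0519 + 0.0118) ≈ 0.873 × 0.2916 ≈ 0.255 mcg/mL.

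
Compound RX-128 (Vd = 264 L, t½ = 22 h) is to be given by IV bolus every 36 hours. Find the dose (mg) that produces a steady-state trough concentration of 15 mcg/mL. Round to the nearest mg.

τ/t½ = 36/22 ≈ 1.6364, so f = (1/2)^(36/22) ≈ 0.321666.
Cmin,ss = (D/Vd)·f/(1−f), so D = Cmin,ss·Vd·(1−f)/f.
D = 15 × 264 × (1−f)/f ≈ 15 × 264 × 2.10881 ≈ 8350.89 mg.

8351 mg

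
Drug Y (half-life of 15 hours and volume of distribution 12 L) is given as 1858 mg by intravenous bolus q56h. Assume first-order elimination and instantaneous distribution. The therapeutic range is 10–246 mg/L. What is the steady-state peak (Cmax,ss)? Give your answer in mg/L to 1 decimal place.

167.4 mg/L

k = ln2/t½ = ln2/15 ≈ 0.046210 h⁻¹; fraction remaining f = e^(−kτ) = e^(−0.046210×56) ≈ 0.0752.
At steady state, accumulation factor R = 1/(1 − e^(−kτ)) ≈ 1.0813.
Each bolus raises the concentration by D/Vd = 1858/12 ≈ 154.833 mg/L.
Steady-state peak Cmax,ss = C₀·R ≈ 154.833 × 1.0813 ≈ 167.421 mg/L.
Peak 167.4 mg/L vs MTC 246 mg/L: below toxic threshold.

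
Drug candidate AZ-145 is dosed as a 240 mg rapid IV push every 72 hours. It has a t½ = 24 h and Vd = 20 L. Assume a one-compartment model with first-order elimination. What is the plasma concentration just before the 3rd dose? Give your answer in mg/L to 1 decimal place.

1.7 mg/L

f = (1/2)^(τ/t½) = (1/2)^(72/24) ≈ 0.1250.
C₀ = D/Vd = 240/20 ≈ 12.000 mg/L.
Before the 3rd dose, 2 doses have been given. Superposition: Cmin = C₀·(f + f²).
≈ 12.000 × (0.1250 + 0.0156) ≈ 12.000 × 0.1406 ≈ 1.687 mg/L.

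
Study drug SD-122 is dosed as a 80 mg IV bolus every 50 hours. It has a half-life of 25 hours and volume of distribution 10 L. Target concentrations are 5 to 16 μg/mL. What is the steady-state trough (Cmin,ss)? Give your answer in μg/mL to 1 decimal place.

2.7 μg/mL

The dosing interval is 2 half-lives, so f = 2^(−2) = 0.25.
At steady state, R = 1/(1 − 0.25) = 4/3.
Single-dose peak C₀ = D/Vd = 80/10 = 8 μg/mL.
Steady-state peak Cmax,ss = C₀·R = 8 × 4/3 ≈ 10.667 μg/mL.
Steady-state trough Cmin,ss = Cmax,ss·f ≈ 10.667 × 0.25 ≈ 2.667 μg/mL.
Trough 2.7 μg/mL vs MEC 5 μg/mL: subtherapeutic.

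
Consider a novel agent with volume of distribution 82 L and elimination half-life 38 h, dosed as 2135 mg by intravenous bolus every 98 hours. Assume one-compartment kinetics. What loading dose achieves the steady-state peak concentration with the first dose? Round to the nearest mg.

2564 mg

f = (1/2)^(98/38) ≈ 0.167363; accumulation ratio R = 1/(1−f) ≈ 1.20100.
Loading dose to hit Cmax,ss on first dose: D_load = D_maint·R ≈ 2135 × 1.20100 ≈ 2564.14 mg.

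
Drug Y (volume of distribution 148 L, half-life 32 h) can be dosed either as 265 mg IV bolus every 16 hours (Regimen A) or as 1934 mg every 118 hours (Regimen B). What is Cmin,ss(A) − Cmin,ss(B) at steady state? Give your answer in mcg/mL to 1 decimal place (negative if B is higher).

Regimen A: f = (1/2)^(16/32) ≈ 0.7071; Cmin,ss = (265/148)·f/(1−f) ≈ 4.323 mcg/mL.
Regimen B: f = (1/2)^(118/32) ≈ 0.0776; Cmin,ss = (1934/148)·f/(1−f) ≈ 1.099 mcg/mL.
Difference ≈ 4.323 − 1.099 ≈ 3.224 mcg/mL.

3.2 mcg/mL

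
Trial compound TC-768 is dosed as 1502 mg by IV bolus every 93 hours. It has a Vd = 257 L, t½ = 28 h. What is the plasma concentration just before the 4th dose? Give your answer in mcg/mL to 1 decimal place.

0.6 mcg/mL

f = (1/2)^(τ/t½) = (1/2)^(93/28) ≈ 0.1000.
C₀ = D/Vd = 1502/257 ≈ 5.844 mcg/mL.
Before the 4th dose, 3 doses have been given. Superposition: Cmin = C₀·(f + f² + … + f^3).
≈ 5.844 × (0.1000 + 0.0100 + 0.0010) ≈ 5.844 × 0.1110 ≈ 0.649 mcg/mL.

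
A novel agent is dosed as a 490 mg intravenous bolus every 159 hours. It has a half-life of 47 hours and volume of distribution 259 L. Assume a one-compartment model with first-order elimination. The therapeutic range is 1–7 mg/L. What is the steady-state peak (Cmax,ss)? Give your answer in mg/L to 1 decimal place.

τ/t½ = 159/47 ≈ 3.383, so fraction remaining f = (1/2)^(159/47) ≈ 0.0959.
At steady state, accumulation factor R = 1/(1 − e^(−kτ)) ≈ 1.1061.
Single-dose peak C₀ = D/Vd = 490/259 ≈ 1.892 mg/L.
Steady-state peak Cmax,ss = C₀·R ≈ 1.892 × 1.1061 ≈ 2.093 mg/L.
Peak 2.1 mg/L vs MTC 7 mg/L: below toxic threshold.

2.1 mg/L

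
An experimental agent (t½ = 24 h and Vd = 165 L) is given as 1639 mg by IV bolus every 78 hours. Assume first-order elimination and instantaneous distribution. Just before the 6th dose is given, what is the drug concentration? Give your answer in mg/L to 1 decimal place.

1.2 mg/L

f = (1/2)^(τ/t½) = (1/2)^(78/24) ≈ 0.1051.
C₀ = D/Vd = 1639/165 ≈ 9.933 mg/L.
Before the 6th dose, 5 doses have been given. Superposition: Cmin = C₀·(f + f² + … + f^5).
≈ 9.933 × (0.1051 + 0.0110 + 0.0012 + 0.0001 + 0.0000) ≈ 9.933 × 0.1174 ≈ 1.166 mg/L.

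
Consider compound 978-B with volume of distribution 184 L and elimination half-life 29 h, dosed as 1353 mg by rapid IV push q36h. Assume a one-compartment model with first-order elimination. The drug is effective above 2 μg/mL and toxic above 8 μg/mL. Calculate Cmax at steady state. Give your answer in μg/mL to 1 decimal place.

k = ln2/t½ = ln2/29 ≈ 0.023902 h⁻¹; fraction remaining f = e^(−kτ) = e^(−0.023902×36) ≈ 0.4230.
Accumulation ratio R = 1/(1 − f) ≈ 1/0.5770 ≈ 1.7331.
Single-dose peak C₀ = D/Vd = 1353/184 ≈ 7.353 μg/mL.
Steady-state peak Cmax,ss = C₀·R ≈ 7.353 × 1.7331 ≈ 12.743 μg/mL.
Peak 12.7 μg/mL vs MTC 8 μg/mL: exceeds toxic threshold.

12.7 μg/mL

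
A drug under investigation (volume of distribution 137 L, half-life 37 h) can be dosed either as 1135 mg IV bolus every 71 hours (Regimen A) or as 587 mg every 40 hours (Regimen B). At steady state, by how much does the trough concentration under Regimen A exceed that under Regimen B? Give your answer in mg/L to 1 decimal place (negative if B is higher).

-0.9 mg/L

Regimen A: f = (1/2)^(71/37) ≈ 0.2645; Cmin,ss = (1135/137)·f/(1−f) ≈ 2.979 mg/L.
Regimen B: f = (1/2)^(40/37) ≈ 0.4727; Cmin,ss = (587/137)·f/(1−f) ≈ 3.841 mg/L.
Difference ≈ 2.979 − 3.841 ≈ -0.862 mg/L.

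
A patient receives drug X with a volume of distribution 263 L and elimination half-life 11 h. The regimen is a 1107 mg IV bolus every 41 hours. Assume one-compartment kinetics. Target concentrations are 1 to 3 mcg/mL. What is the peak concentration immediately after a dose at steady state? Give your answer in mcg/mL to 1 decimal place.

4.6 mcg/mL

k = ln2/t½ = ln2/11 ≈ 0.063013 h⁻¹; fraction remaining f = e^(−kτ) = e^(−0.063013×41) ≈ 0.0755.
Accumulation ratio R = 1/(1 − f) ≈ 1/0.9245 ≈ 1.0817.
Each bolus raises the concentration by D/Vd = 1107/263 ≈ 4.209 mcg/mL.
Steady-state peak Cmax,ss = C₀·R ≈ 4.209 × 1.0817 ≈ 4.553 mcg/mL.
Peak 4.6 mcg/mL vs MTC 3 mcg/mL: exceeds toxic threshold.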